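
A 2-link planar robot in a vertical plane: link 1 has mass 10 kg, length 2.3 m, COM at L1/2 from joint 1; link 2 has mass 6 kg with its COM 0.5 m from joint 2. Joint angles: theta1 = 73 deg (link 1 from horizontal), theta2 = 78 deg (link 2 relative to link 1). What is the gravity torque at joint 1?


Horizontal distance from joint 1 to link-1 COM:
  x_c1 = (L1/2)*cos(t1) = 1.15 * 0.2924 = 0.3362 m
Horizontal distance from joint 1 to link-2 COM:
  x_c2 = L1*cos(t1) + Lc2*cos(t1+t2)
       = 2.3*0.2924 + 0.5*-0.8746 = 0.2351 m
tau1 = m1*g*x_c1 + m2*g*x_c2
     = 10*9.81*0.3362 + 6*9.81*0.2351
     = 32.9839 + 13.8406
     = 46.8246 Nm


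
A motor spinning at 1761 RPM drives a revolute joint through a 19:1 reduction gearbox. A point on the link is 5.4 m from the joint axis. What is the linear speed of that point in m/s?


omega_motor = 1761 * 2*pi/60 = 184.4115 rad/s
omega_joint = omega_motor / 19 = 9.7059 rad/s
v = omega_joint * r = 9.7059 * 5.4
= 52.4117 m/s


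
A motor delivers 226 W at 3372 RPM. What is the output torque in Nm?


omega = 3372 * 2*pi/60 = 353.115 rad/s
tau = P / omega = 226 / 353.115
= 0.64 Nm


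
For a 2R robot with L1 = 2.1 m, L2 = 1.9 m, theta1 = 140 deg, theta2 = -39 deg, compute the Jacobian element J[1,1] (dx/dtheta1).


J[1,1] = -L1*sin(t1) - L2*sin(t1+t2)
= -2.1*sin(140) - 1.9*sin(101)
= -3.2149


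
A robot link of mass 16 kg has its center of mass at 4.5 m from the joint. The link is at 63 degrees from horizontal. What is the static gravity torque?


tau = m*g*L*cos(angle)
= 16 * 9.81 * 4.5 * cos(63 deg)
= 16 * 9.81 * 4.5 * 0.454
= 320.6626 Nm


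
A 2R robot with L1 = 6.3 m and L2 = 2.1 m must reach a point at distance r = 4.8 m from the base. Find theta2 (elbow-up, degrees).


cos(theta2) = (r^2 - L1^2 - L2^2) / (2*L1*L2)
cos(theta2) = (23.04 - 39.69 - 4.41) / 26.46
cos(theta2) = -0.795918
theta2 = 142.7421 degrees


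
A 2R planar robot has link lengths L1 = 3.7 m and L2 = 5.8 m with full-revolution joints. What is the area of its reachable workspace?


r_max = L1 + L2 = 9.5 m
r_min = |L1 - L2| = 2.1 m
Area = pi*(r_max^2 - r_min^2)
= pi*(90.25 - 4.41)
= pi * 85.84
= 269.6743 m^2


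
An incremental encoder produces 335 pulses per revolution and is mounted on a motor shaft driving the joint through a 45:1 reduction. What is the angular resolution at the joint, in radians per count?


counts per rev = 335
effective counts at joint = 335 * 45 = 15075
resolution = 2*pi / 15075
= 4.1680e-04 rad/count


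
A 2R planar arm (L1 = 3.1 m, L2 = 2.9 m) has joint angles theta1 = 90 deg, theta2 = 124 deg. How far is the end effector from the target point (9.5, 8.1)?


End effector via forward kinematics:
x = L1*cos(t1) + L2*cos(t1+t2) = -2.4042
y = L1*sin(t1) + L2*sin(t1+t2) = 1.4783
Distance to target:
d = sqrt((9.5 - -2.4042)^2 + (8.1 - 1.4783)^2)
= sqrt(141.7102 + 43.8464)
= 13.6219 m


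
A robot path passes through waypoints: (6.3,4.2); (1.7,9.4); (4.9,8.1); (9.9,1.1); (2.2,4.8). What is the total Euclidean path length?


Segment lengths:
  seg1 = sqrt((-4.6)^2 + (5.2)^2) = 6.9426
  seg2 = sqrt((3.2)^2 + (-1.3)^2) = 3.454
  seg3 = sqrt((5.0)^2 + (-7.0)^2) = 8.6023
  seg4 = sqrt((-7.7)^2 + (3.7)^2) = 8.5428
Total = 27.5418


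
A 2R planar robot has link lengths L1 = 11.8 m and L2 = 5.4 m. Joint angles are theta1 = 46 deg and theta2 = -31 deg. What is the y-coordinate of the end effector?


Convert angles to radians: theta1 = 0.8029, theta2 = -0.5411
y = L1*sin(theta1) + L2*sin(theta1+theta2)
y = 8.4882 + 1.3976
y = 9.8858


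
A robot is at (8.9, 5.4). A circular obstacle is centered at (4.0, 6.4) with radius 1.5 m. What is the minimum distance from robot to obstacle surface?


center_dist = sqrt((8.9-4.0)^2 + (5.4-6.4)^2)
= sqrt(24.01 + 1.0)
= 5.001
min_dist = center_dist - radius = 5.001 - 1.5 = 3.501 m


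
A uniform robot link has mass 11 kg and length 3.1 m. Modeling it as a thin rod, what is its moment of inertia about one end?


I = (1/3) * m * L^2
= (1/3) * 11 * 3.1^2
= 0.333333 * 11 * 9.61
= 35.2367 kg*m^2


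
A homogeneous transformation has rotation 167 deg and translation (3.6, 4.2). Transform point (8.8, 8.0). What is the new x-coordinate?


x' = cos(theta)*px - sin(theta)*py + tx
= -0.9744*8.8 - 0.225*8.0 + 3.6
= -6.7741


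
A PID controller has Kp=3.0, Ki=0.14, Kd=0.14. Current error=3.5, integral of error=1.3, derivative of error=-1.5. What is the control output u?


u = Kp*e + Ki*int(e) + Kd*de/dt
= 3.0*3.5 + 0.14*1.3 + 0.14*(-1.5)
= 10.5 + 0.182 + -0.21
= 10.472


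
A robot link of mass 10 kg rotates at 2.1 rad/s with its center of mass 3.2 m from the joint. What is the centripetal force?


F = m * omega^2 * r
= 10 * 2.1^2 * 3.2
= 10 * 4.41 * 3.2
= 141.12 N


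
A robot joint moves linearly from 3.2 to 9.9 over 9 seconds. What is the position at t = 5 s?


s = t/T = 5/9 = 0.5556
p(t) = p0 + (pf-p0)*s
= 3.2 + (9.9 - 3.2) * 0.5556
= 6.9222


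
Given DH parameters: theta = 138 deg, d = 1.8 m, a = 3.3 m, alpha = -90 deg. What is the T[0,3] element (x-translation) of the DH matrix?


T[0,3] = a * cos(theta)
= 3.3 * cos(138 deg)
= 3.3 * -0.7431
= -2.4524


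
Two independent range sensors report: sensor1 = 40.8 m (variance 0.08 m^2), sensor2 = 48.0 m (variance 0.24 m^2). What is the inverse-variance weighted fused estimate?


w1 = (1/var1) / (1/var1 + 1/var2)
   = 12.5 / (12.5 + 4.1667) = 0.75
w2 = 1 - w1 = 0.25
fused = w1*s1 + w2*s2 = 30.6 + 12.0
= 42.6 m


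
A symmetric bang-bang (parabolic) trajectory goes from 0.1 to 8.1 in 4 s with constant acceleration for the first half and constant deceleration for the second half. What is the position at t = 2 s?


Symmetric rest-to-rest: each phase covers (pf-p0)/2 in time T/2. 0.5*a*(T/2)^2 = (pf-p0)/2 => a = 4*(pf-p0)/T^2
a = 4*(8.1-0.1)/4^2 = 2.0
t = 2 is in the acceleration phase (t <= T/2).
p = p0 + 0.5*a*t^2 = 0.1 + 0.5*2.0*2^2
= 4.1


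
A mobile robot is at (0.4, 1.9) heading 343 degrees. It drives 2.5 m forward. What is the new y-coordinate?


y_new = y0 + d*sin(theta)
= 1.9 + 2.5*sin(343)
= 1.9 + -0.7309
= 1.1691


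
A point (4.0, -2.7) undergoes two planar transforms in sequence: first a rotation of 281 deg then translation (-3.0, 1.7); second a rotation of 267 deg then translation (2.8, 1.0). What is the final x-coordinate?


After transform 1:
x1 = cos(281)*4.0 - sin(281)*-2.7 + -3.0 = -4.8872
y1 = sin(281)*4.0 + cos(281)*-2.7 + 1.7 = -2.7417
After transform 2:
x2 = cos(267)*-4.8872 - sin(267)*-2.7417 + 2.8
= 0.3178


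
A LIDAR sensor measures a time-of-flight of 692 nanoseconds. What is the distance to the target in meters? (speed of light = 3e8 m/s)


tof = 692 ns = 6.92e-07 s
dist = c * tof / 2
= 3e8 * 6.92e-07 / 2
= 103.8 m


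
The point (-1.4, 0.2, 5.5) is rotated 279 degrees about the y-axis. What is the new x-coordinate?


Rotation about y-axis: x' = x*cos(theta) + z*sin(theta)
= -1.4 * 0.1564 + 5.5 * -0.9877
= -5.6513


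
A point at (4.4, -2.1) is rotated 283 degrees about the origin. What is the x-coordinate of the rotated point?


x' = x*cos(theta) - y*sin(theta)
cos(283 deg) = 0.225, sin(283 deg) = -0.9744
x' = 4.4 * 0.225 - -2.1 * -0.9744
= 0.9898 - 2.0462
= -1.0564


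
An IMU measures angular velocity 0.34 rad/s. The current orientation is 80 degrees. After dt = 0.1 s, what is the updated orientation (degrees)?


delta_theta = w * dt = 0.34 * 0.1 = 0.034 rad
= 1.9481 deg
theta_new = 80 + 1.9481 = 81.9481 deg


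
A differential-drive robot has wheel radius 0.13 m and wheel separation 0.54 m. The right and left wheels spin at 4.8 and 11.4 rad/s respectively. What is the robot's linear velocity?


vR = r*wR = 0.13*4.8 = 0.624 m/s
vL = r*wL = 0.13*11.4 = 1.482 m/s
v = (vR+vL)/2 = 1.053 m/s
omega = (vR-vL)/L = -1.5889 rad/s
linear velocity = 1.053 m/s


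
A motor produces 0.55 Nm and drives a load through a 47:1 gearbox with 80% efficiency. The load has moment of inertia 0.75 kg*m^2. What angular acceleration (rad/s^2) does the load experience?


tau_out = tau_motor * N * eta
= 0.55 * 47 * 0.8 = 20.68 Nm
alpha = tau_out / I = 20.68 / 0.75
= 27.5733 rad/s^2


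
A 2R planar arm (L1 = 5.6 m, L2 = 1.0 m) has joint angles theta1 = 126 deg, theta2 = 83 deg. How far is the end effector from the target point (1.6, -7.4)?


End effector via forward kinematics:
x = L1*cos(t1) + L2*cos(t1+t2) = -4.1662
y = L1*sin(t1) + L2*sin(t1+t2) = 4.0457
Distance to target:
d = sqrt((1.6 - -4.1662)^2 + (-7.4 - 4.0457)^2)
= sqrt(33.2493 + 131.0037)
= 12.8161 m


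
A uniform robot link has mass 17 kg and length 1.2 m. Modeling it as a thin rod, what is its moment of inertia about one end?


I = (1/3) * m * L^2
= (1/3) * 17 * 1.2^2
= 0.333333 * 17 * 1.44
= 8.16 kg*m^2


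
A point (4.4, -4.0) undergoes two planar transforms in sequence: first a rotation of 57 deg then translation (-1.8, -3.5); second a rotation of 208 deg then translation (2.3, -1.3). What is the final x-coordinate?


After transform 1:
x1 = cos(57)*4.4 - sin(57)*-4.0 + -1.8 = 3.9511
y1 = sin(57)*4.4 + cos(57)*-4.0 + -3.5 = -1.9884
After transform 2:
x2 = cos(208)*3.9511 - sin(208)*-1.9884 + 2.3
= -2.1221


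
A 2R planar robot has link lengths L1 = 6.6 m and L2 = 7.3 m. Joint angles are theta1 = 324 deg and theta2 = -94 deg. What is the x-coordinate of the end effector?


Convert angles to radians: theta1 = 5.6549, theta2 = -1.6406
x = L1*cos(theta1) + L2*cos(theta1+theta2)
x = 5.3395 + -4.6923
x = 0.6472


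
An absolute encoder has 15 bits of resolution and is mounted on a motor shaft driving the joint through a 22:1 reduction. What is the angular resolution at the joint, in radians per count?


counts = 2^15 = 32768
effective counts at joint = 32768 * 22 = 720896
resolution = 2*pi / 720896
= 8.7158e-06 rad/count


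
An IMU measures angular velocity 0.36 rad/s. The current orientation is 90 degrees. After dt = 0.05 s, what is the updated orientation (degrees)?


delta_theta = w * dt = 0.36 * 0.05 = 0.018 rad
= 1.0313 deg
theta_new = 90 + 1.0313 = 91.0313 deg


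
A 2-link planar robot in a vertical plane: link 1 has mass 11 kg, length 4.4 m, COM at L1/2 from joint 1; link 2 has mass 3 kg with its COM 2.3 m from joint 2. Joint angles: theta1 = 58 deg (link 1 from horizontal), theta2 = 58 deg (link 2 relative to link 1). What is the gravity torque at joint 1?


Horizontal distance from joint 1 to link-1 COM:
  x_c1 = (L1/2)*cos(t1) = 2.2 * 0.5299 = 1.1658 m
Horizontal distance from joint 1 to link-2 COM:
  x_c2 = L1*cos(t1) + Lc2*cos(t1+t2)
       = 4.4*0.5299 + 2.3*-0.4384 = 1.3234 m
tau1 = m1*g*x_c1 + m2*g*x_c2
     = 11*9.81*1.1658 + 3*9.81*1.3234
     = 125.8039 + 38.9474
     = 164.7513 Nm


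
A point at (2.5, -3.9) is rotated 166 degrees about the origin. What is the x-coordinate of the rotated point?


x' = x*cos(theta) - y*sin(theta)
cos(166 deg) = -0.9703, sin(166 deg) = 0.2419
x' = 2.5 * -0.9703 - -3.9 * 0.2419
= -2.4257 - -0.9435
= -1.4822


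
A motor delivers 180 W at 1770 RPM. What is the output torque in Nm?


omega = 1770 * 2*pi/60 = 185.354 rad/s
tau = P / omega = 180 / 185.354
= 0.9711 Nm


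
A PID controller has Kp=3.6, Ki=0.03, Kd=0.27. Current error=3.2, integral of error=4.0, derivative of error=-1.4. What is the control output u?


u = Kp*e + Ki*int(e) + Kd*de/dt
= 3.6*3.2 + 0.03*4.0 + 0.27*(-1.4)
= 11.52 + 0.12 + -0.378
= 11.262


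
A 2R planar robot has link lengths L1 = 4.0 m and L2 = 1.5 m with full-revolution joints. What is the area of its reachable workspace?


r_max = L1 + L2 = 5.5 m
r_min = |L1 - L2| = 2.5 m
Area = pi*(r_max^2 - r_min^2)
= pi*(30.25 - 6.25)
= pi * 24.0
= 75.3982 m^2


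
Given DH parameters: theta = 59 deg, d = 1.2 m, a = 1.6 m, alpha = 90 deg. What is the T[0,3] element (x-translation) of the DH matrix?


T[0,3] = a * cos(theta)
= 1.6 * cos(59 deg)
= 1.6 * 0.515
= 0.8241


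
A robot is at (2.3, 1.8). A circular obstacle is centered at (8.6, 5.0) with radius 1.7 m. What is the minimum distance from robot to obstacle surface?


center_dist = sqrt((2.3-8.6)^2 + (1.8-5.0)^2)
= sqrt(39.69 + 10.24)
= 7.0661
min_dist = center_dist - radius = 7.0661 - 1.7 = 5.3661 m


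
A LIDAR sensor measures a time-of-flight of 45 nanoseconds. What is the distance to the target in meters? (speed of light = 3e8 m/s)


tof = 45 ns = 4.5e-08 s
dist = c * tof / 2
= 3e8 * 4.5e-08 / 2
= 6.75 m


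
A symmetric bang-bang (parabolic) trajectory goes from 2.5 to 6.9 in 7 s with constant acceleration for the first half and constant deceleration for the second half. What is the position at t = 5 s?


Symmetric rest-to-rest: each phase covers (pf-p0)/2 in time T/2. 0.5*a*(T/2)^2 = (pf-p0)/2 => a = 4*(pf-p0)/T^2
a = 4*(6.9-2.5)/7^2 = 0.3592
t = 5 is in the deceleration phase (t > T/2).
p = pf - 0.5*a*(T-t)^2 = 6.9 - 0.5*0.3592*2^2
= 6.1816


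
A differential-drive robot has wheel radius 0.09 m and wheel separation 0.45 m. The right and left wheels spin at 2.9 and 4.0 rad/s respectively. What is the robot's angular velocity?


vR = r*wR = 0.09*2.9 = 0.261 m/s
vL = r*wL = 0.09*4.0 = 0.36 m/s
v = (vR+vL)/2 = 0.3105 m/s
omega = (vR-vL)/L = -0.22 rad/s
angular velocity = -0.22 rad/s


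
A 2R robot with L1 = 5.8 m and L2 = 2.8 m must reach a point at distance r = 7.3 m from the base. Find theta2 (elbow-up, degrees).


cos(theta2) = (r^2 - L1^2 - L2^2) / (2*L1*L2)
cos(theta2) = (53.29 - 33.64 - 7.84) / 32.48
cos(theta2) = 0.363608
theta2 = 68.678 degrees


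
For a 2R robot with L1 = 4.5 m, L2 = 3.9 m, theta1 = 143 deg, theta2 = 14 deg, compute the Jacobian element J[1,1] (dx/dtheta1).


J[1,1] = -L1*sin(t1) - L2*sin(t1+t2)
= -4.5*sin(143) - 3.9*sin(157)
= -4.232


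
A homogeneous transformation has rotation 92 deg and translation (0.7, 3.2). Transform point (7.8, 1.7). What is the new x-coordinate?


x' = cos(theta)*px - sin(theta)*py + tx
= -0.0349*7.8 - 0.9994*1.7 + 0.7
= -1.2712


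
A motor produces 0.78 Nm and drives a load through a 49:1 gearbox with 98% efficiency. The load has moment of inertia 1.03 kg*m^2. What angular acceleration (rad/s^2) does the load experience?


tau_out = tau_motor * N * eta
= 0.78 * 49 * 0.98 = 37.4556 Nm
alpha = tau_out / I = 37.4556 / 1.03
= 36.3647 rad/s^2


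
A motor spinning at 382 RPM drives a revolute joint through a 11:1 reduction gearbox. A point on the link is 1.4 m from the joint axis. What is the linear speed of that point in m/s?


omega_motor = 382 * 2*pi/60 = 40.0029 rad/s
omega_joint = omega_motor / 11 = 3.6366 rad/s
v = omega_joint * r = 3.6366 * 1.4
= 5.0913 m/s


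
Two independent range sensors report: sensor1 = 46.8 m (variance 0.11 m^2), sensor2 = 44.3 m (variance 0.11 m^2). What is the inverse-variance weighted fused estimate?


w1 = (1/var1) / (1/var1 + 1/var2)
   = 9.0909 / (9.0909 + 9.0909) = 0.5
w2 = 1 - w1 = 0.5
fused = w1*s1 + w2*s2 = 23.4 + 22.15
= 45.55 m


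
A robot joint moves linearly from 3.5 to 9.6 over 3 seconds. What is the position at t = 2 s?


s = t/T = 2/3 = 0.6667
p(t) = p0 + (pf-p0)*s
= 3.5 + (9.6 - 3.5) * 0.6667
= 7.5667


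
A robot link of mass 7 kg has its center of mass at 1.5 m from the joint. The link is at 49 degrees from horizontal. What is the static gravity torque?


tau = m*g*L*cos(angle)
= 7 * 9.81 * 1.5 * cos(49 deg)
= 7 * 9.81 * 1.5 * 0.6561
= 67.5774 Nm


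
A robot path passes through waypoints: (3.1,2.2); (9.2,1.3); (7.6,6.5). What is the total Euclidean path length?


Segment lengths:
  seg1 = sqrt((6.1)^2 + (-0.9)^2) = 6.166
  seg2 = sqrt((-1.6)^2 + (5.2)^2) = 5.4406
Total = 11.6066


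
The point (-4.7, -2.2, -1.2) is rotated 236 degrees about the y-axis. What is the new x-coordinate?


Rotation about y-axis: x' = x*cos(theta) + z*sin(theta)
= -4.7 * -0.5592 + -1.2 * -0.829
= 3.6231


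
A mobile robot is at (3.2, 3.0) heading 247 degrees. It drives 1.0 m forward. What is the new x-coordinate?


x_new = x0 + d*cos(theta)
= 3.2 + 1.0*cos(247)
= 3.2 + -0.3907
= 2.8093


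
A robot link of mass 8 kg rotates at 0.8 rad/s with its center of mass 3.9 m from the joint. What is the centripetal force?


F = m * omega^2 * r
= 8 * 0.8^2 * 3.9
= 8 * 0.64 * 3.9
= 19.968 N


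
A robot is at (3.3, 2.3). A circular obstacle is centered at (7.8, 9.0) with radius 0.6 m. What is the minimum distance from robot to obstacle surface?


center_dist = sqrt((3.3-7.8)^2 + (2.3-9.0)^2)
= sqrt(20.25 + 44.89)
= 8.0709
min_dist = center_dist - radius = 8.0709 - 0.6 = 7.4709 m


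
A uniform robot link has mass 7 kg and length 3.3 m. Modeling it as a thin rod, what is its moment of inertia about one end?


I = (1/3) * m * L^2
= (1/3) * 7 * 3.3^2
= 0.333333 * 7 * 10.89
= 25.41 kg*m^2


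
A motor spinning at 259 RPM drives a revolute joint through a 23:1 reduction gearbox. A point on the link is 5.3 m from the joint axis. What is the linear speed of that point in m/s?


omega_motor = 259 * 2*pi/60 = 27.1224 rad/s
omega_joint = omega_motor / 23 = 1.1792 rad/s
v = omega_joint * r = 1.1792 * 5.3
= 6.2499 m/s


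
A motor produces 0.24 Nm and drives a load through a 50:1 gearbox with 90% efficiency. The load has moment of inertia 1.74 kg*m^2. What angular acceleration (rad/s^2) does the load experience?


tau_out = tau_motor * N * eta
= 0.24 * 50 * 0.9 = 10.8 Nm
alpha = tau_out / I = 10.8 / 1.74
= 6.2069 rad/s^2


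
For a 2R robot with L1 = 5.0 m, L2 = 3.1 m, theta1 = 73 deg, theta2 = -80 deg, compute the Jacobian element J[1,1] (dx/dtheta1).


J[1,1] = -L1*sin(t1) - L2*sin(t1+t2)
= -5.0*sin(73) - 3.1*sin(-7)
= -4.4037


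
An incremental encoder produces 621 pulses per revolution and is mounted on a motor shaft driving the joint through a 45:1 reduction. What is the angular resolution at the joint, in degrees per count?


counts per rev = 621
effective counts at joint = 621 * 45 = 27945
resolution = 360 / 27945
= 0.0129 deg/count


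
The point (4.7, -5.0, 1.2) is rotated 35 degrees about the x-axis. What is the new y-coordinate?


Rotation about x-axis: y' = y*cos(theta) - z*sin(theta)
= -5.0 * 0.8192 - 1.2 * 0.5736
= -4.7841


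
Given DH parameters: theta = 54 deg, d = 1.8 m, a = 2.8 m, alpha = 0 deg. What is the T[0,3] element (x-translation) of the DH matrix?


T[0,3] = a * cos(theta)
= 2.8 * cos(54 deg)
= 2.8 * 0.5878
= 1.6458


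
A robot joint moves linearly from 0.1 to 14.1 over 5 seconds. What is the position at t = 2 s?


s = t/T = 2/5 = 0.4
p(t) = p0 + (pf-p0)*s
= 0.1 + (14.1 - 0.1) * 0.4
= 5.7


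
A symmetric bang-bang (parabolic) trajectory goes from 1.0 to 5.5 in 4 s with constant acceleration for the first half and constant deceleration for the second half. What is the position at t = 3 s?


Symmetric rest-to-rest: each phase covers (pf-p0)/2 in time T/2. 0.5*a*(T/2)^2 = (pf-p0)/2 => a = 4*(pf-p0)/T^2
a = 4*(5.5-1.0)/4^2 = 1.125
t = 3 is in the deceleration phase (t > T/2).
p = pf - 0.5*a*(T-t)^2 = 5.5 - 0.5*1.125*1^2
= 4.9375


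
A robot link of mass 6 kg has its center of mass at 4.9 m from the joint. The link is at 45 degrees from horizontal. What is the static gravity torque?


tau = m*g*L*cos(angle)
= 6 * 9.81 * 4.9 * cos(45 deg)
= 6 * 9.81 * 4.9 * 0.7071
= 203.9395 Nm


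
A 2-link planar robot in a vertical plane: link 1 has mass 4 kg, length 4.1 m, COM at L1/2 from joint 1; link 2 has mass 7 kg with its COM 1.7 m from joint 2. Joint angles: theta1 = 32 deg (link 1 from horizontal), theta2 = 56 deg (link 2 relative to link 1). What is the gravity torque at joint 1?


Horizontal distance from joint 1 to link-1 COM:
  x_c1 = (L1/2)*cos(t1) = 2.05 * 0.848 = 1.7385 m
Horizontal distance from joint 1 to link-2 COM:
  x_c2 = L1*cos(t1) + Lc2*cos(t1+t2)
       = 4.1*0.848 + 1.7*0.0349 = 3.5363 m
tau1 = m1*g*x_c1 + m2*g*x_c2
     = 4*9.81*1.7385 + 7*9.81*3.5363
     = 68.2187 + 242.8395
     = 311.0582 Nm


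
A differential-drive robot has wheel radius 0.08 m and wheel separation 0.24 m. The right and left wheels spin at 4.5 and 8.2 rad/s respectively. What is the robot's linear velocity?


vR = r*wR = 0.08*4.5 = 0.36 m/s
vL = r*wL = 0.08*8.2 = 0.656 m/s
v = (vR+vL)/2 = 0.508 m/s
omega = (vR-vL)/L = -1.2333 rad/s
linear velocity = 0.508 m/s


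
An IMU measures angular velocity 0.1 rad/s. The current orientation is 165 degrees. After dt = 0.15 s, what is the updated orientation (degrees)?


delta_theta = w * dt = 0.1 * 0.15 = 0.015 rad
= 0.8594 deg
theta_new = 165 + 0.8594 = 165.8594 deg


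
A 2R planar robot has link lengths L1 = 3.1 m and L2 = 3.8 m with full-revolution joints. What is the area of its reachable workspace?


r_max = L1 + L2 = 6.9 m
r_min = |L1 - L2| = 0.7 m
Area = pi*(r_max^2 - r_min^2)
= pi*(47.61 - 0.49)
= pi * 47.12
= 148.0318 m^2


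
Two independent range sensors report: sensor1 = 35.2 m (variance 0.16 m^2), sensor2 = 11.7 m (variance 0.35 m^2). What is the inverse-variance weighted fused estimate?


w1 = (1/var1) / (1/var1 + 1/var2)
   = 6.25 / (6.25 + 2.8571) = 0.6863
w2 = 1 - w1 = 0.3137
fused = w1*s1 + w2*s2 = 24.1569 + 3.6706
= 27.8275 m


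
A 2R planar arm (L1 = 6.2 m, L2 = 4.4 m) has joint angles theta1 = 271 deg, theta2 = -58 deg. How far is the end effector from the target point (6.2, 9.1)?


End effector via forward kinematics:
x = L1*cos(t1) + L2*cos(t1+t2) = -3.5819
y = L1*sin(t1) + L2*sin(t1+t2) = -8.5955
Distance to target:
d = sqrt((6.2 - -3.5819)^2 + (9.1 - -8.5955)^2)
= sqrt(95.6865 + 313.1296)
= 20.2192 m


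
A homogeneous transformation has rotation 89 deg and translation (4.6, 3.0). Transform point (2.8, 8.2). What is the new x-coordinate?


x' = cos(theta)*px - sin(theta)*py + tx
= 0.0175*2.8 - 0.9998*8.2 + 4.6
= -3.5499


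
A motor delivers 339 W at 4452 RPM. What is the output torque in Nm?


omega = 4452 * 2*pi/60 = 466.2123 rad/s
tau = P / omega = 339 / 466.2123
= 0.7271 Nm


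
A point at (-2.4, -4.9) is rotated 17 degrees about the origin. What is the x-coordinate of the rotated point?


x' = x*cos(theta) - y*sin(theta)
cos(17 deg) = 0.9563, sin(17 deg) = 0.2924
x' = -2.4 * 0.9563 - -4.9 * 0.2924
= -2.2951 - -1.4326
= -0.8625


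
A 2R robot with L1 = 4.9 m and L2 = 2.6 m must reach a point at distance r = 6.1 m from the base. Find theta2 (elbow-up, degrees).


cos(theta2) = (r^2 - L1^2 - L2^2) / (2*L1*L2)
cos(theta2) = (37.21 - 24.01 - 6.76) / 25.48
cos(theta2) = 0.252747
theta2 = 75.3599 degrees


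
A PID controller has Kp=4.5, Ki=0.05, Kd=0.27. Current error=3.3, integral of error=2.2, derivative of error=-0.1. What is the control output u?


u = Kp*e + Ki*int(e) + Kd*de/dt
= 4.5*3.3 + 0.05*2.2 + 0.27*(-0.1)
= 14.85 + 0.11 + -0.027
= 14.933


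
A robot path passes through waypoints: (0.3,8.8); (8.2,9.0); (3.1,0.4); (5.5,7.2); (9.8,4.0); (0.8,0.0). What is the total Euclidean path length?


Segment lengths:
  seg1 = sqrt((7.9)^2 + (0.2)^2) = 7.9025
  seg2 = sqrt((-5.1)^2 + (-8.6)^2) = 9.9985
  seg3 = sqrt((2.4)^2 + (6.8)^2) = 7.2111
  seg4 = sqrt((4.3)^2 + (-3.2)^2) = 5.36
  seg5 = sqrt((-9.0)^2 + (-4.0)^2) = 9.8489
Total = 40.321


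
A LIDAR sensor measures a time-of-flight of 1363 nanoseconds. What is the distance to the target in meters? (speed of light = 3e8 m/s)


tof = 1363 ns = 1.363e-06 s
dist = c * tof / 2
= 3e8 * 1.363e-06 / 2
= 204.45 m


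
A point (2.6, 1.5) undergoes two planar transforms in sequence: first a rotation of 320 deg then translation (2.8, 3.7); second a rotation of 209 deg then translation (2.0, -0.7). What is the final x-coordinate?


After transform 1:
x1 = cos(320)*2.6 - sin(320)*1.5 + 2.8 = 5.7559
y1 = sin(320)*2.6 + cos(320)*1.5 + 3.7 = 3.1778
After transform 2:
x2 = cos(209)*5.7559 - sin(209)*3.1778 + 2.0
= -1.4936


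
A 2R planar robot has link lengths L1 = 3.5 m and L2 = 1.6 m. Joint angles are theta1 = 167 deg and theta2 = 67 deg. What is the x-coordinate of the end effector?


Convert angles to radians: theta1 = 2.9147, theta2 = 1.1694
x = L1*cos(theta1) + L2*cos(theta1+theta2)
x = -3.4103 + -0.9405
x = -4.3508


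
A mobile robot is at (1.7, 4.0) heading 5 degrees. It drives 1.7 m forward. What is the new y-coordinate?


y_new = y0 + d*sin(theta)
= 4.0 + 1.7*sin(5)
= 4.0 + 0.1482
= 4.1482


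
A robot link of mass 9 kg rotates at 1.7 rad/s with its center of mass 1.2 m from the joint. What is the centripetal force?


F = m * omega^2 * r
= 9 * 1.7^2 * 1.2
= 9 * 2.89 * 1.2
= 31.212 N


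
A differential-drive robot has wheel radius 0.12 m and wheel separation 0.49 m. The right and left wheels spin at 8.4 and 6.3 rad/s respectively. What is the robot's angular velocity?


vR = r*wR = 0.12*8.4 = 1.008 m/s
vL = r*wL = 0.12*6.3 = 0.756 m/s
v = (vR+vL)/2 = 0.882 m/s
omega = (vR-vL)/L = 0.5143 rad/s
angular velocity = 0.5143 rad/s


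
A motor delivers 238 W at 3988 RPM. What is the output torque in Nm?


omega = 3988 * 2*pi/60 = 417.6224 rad/s
tau = P / omega = 238 / 417.6224
= 0.5699 Nm


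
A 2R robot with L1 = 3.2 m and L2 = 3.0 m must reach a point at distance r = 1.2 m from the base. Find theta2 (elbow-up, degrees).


cos(theta2) = (r^2 - L1^2 - L2^2) / (2*L1*L2)
cos(theta2) = (1.44 - 10.24 - 9.0) / 19.2
cos(theta2) = -0.927083
theta2 = 157.9846 degrees


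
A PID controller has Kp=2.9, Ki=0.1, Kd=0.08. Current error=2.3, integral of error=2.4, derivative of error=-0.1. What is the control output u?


u = Kp*e + Ki*int(e) + Kd*de/dt
= 2.9*2.3 + 0.1*2.4 + 0.08*(-0.1)
= 6.67 + 0.24 + -0.008
= 6.902


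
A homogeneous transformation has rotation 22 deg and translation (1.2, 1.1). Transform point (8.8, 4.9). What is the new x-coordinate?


x' = cos(theta)*px - sin(theta)*py + tx
= 0.9272*8.8 - 0.3746*4.9 + 1.2
= 7.5236


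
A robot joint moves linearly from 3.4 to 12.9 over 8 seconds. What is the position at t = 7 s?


s = t/T = 7/8 = 0.875
p(t) = p0 + (pf-p0)*s
= 3.4 + (12.9 - 3.4) * 0.875
= 11.7125


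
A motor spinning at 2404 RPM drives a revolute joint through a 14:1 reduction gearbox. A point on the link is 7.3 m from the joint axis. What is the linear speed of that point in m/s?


omega_motor = 2404 * 2*pi/60 = 251.7463 rad/s
omega_joint = omega_motor / 14 = 17.9819 rad/s
v = omega_joint * r = 17.9819 * 7.3
= 131.2677 m/s


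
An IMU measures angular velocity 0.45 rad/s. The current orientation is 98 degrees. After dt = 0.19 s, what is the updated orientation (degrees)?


delta_theta = w * dt = 0.45 * 0.19 = 0.0855 rad
= 4.8988 deg
theta_new = 98 + 4.8988 = 102.8988 deg


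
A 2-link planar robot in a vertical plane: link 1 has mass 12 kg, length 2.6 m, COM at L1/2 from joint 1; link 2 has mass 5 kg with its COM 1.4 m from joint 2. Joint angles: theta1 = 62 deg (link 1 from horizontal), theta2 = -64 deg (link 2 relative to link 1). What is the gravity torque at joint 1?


Horizontal distance from joint 1 to link-1 COM:
  x_c1 = (L1/2)*cos(t1) = 1.3 * 0.4695 = 0.6103 m
Horizontal distance from joint 1 to link-2 COM:
  x_c2 = L1*cos(t1) + Lc2*cos(t1+t2)
       = 2.6*0.4695 + 1.4*0.9994 = 2.6198 m
tau1 = m1*g*x_c1 + m2*g*x_c2
     = 12*9.81*0.6103 + 5*9.81*2.6198
     = 71.8461 + 128.4999
     = 200.3459 Nm


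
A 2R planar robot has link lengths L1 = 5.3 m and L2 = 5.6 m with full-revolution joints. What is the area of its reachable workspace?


r_max = L1 + L2 = 10.9 m
r_min = |L1 - L2| = 0.3 m
Area = pi*(r_max^2 - r_min^2)
= pi*(118.81 - 0.09)
= pi * 118.72
= 372.9699 m^2


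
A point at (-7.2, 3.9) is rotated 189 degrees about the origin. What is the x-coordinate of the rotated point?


x' = x*cos(theta) - y*sin(theta)
cos(189 deg) = -0.9877, sin(189 deg) = -0.1564
x' = -7.2 * -0.9877 - 3.9 * -0.1564
= 7.1114 - -0.6101
= 7.7215


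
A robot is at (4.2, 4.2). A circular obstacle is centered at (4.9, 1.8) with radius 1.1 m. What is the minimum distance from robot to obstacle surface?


center_dist = sqrt((4.2-4.9)^2 + (4.2-1.8)^2)
= sqrt(0.49 + 5.76)
= 2.5
min_dist = center_dist - radius = 2.5 - 1.1 = 1.4 m


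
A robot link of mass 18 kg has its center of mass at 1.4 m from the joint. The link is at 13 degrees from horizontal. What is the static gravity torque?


tau = m*g*L*cos(angle)
= 18 * 9.81 * 1.4 * cos(13 deg)
= 18 * 9.81 * 1.4 * 0.9744
= 240.876 Nm


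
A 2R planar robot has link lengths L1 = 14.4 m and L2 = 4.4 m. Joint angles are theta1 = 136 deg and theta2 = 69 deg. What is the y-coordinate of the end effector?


Convert angles to radians: theta1 = 2.3736, theta2 = 1.2043
y = L1*sin(theta1) + L2*sin(theta1+theta2)
y = 10.0031 + -1.8595
y = 8.1436


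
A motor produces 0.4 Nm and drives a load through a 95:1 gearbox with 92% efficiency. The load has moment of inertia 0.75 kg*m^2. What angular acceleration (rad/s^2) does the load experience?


tau_out = tau_motor * N * eta
= 0.4 * 95 * 0.92 = 34.96 Nm
alpha = tau_out / I = 34.96 / 0.75
= 46.6133 rad/s^2


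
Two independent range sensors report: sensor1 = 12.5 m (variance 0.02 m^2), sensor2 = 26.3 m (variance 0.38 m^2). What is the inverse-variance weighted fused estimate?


w1 = (1/var1) / (1/var1 + 1/var2)
   = 50.0 / (50.0 + 2.6316) = 0.95
w2 = 1 - w1 = 0.05
fused = w1*s1 + w2*s2 = 11.875 + 1.315
= 13.19 m


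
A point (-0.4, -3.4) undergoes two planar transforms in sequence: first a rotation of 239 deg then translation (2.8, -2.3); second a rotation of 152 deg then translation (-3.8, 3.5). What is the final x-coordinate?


After transform 1:
x1 = cos(239)*-0.4 - sin(239)*-3.4 + 2.8 = 0.0916
y1 = sin(239)*-0.4 + cos(239)*-3.4 + -2.3 = -0.206
After transform 2:
x2 = cos(152)*0.0916 - sin(152)*-0.206 + -3.8
= -3.7842


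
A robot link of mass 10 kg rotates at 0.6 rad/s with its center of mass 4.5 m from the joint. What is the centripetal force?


F = m * omega^2 * r
= 10 * 0.6^2 * 4.5
= 10 * 0.36 * 4.5
= 16.2 N


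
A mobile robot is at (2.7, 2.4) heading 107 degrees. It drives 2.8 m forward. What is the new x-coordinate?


x_new = x0 + d*cos(theta)
= 2.7 + 2.8*cos(107)
= 2.7 + -0.8186
= 1.8814


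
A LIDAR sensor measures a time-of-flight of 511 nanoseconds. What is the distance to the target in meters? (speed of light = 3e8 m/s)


tof = 511 ns = 5.11e-07 s
dist = c * tof / 2
= 3e8 * 5.11e-07 / 2
= 76.65 m


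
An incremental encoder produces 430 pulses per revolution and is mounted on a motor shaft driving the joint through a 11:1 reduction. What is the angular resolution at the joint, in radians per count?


counts per rev = 430
effective counts at joint = 430 * 11 = 4730
resolution = 2*pi / 4730
= 0.0013 rad/count


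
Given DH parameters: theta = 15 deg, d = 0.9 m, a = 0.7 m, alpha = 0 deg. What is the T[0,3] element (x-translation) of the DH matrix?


T[0,3] = a * cos(theta)
= 0.7 * cos(15 deg)
= 0.7 * 0.9659
= 0.6761


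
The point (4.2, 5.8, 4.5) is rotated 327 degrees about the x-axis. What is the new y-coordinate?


Rotation about x-axis: y' = y*cos(theta) - z*sin(theta)
= 5.8 * 0.8387 - 4.5 * -0.5446
= 7.3152


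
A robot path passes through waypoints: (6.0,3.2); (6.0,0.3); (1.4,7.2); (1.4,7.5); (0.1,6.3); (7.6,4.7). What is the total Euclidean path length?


Segment lengths:
  seg1 = sqrt((0.0)^2 + (-2.9)^2) = 2.9
  seg2 = sqrt((-4.6)^2 + (6.9)^2) = 8.2928
  seg3 = sqrt((0.0)^2 + (0.3)^2) = 0.3
  seg4 = sqrt((-1.3)^2 + (-1.2)^2) = 1.7692
  seg5 = sqrt((7.5)^2 + (-1.6)^2) = 7.6688
Total = 20.9307


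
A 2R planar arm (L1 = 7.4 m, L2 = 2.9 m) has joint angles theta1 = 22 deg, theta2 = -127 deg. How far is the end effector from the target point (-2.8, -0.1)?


End effector via forward kinematics:
x = L1*cos(t1) + L2*cos(t1+t2) = 6.1106
y = L1*sin(t1) + L2*sin(t1+t2) = -0.0291
Distance to target:
d = sqrt((-2.8 - 6.1106)^2 + (-0.1 - -0.0291)^2)
= sqrt(79.3985 + 0.005)
= 8.9109 m


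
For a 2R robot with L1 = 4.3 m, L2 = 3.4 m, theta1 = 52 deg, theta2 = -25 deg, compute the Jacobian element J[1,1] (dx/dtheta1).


J[1,1] = -L1*sin(t1) - L2*sin(t1+t2)
= -4.3*sin(52) - 3.4*sin(27)
= -4.932


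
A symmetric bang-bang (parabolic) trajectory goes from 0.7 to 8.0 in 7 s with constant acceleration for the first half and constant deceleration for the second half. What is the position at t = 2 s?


Symmetric rest-to-rest: each phase covers (pf-p0)/2 in time T/2. 0.5*a*(T/2)^2 = (pf-p0)/2 => a = 4*(pf-p0)/T^2
a = 4*(8.0-0.7)/7^2 = 0.5959
t = 2 is in the acceleration phase (t <= T/2).
p = p0 + 0.5*a*t^2 = 0.7 + 0.5*0.5959*2^2
= 1.8918


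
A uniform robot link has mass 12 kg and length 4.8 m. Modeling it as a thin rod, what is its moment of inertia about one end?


I = (1/3) * m * L^2
= (1/3) * 12 * 4.8^2
= 0.333333 * 12 * 23.04
= 92.16 kg*m^2


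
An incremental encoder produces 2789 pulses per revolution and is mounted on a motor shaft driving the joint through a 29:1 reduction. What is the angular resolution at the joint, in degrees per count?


counts per rev = 2789
effective counts at joint = 2789 * 29 = 80881
resolution = 360 / 80881
= 0.0045 deg/count


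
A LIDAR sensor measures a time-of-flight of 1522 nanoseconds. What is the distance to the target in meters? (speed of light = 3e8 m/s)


tof = 1522 ns = 1.522e-06 s
dist = c * tof / 2
= 3e8 * 1.522e-06 / 2
= 228.3 m


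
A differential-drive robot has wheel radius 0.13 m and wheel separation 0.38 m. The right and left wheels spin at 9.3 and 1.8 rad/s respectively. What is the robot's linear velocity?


vR = r*wR = 0.13*9.3 = 1.209 m/s
vL = r*wL = 0.13*1.8 = 0.234 m/s
v = (vR+vL)/2 = 0.7215 m/s
omega = (vR-vL)/L = 2.5658 rad/s
linear velocity = 0.7215 m/s


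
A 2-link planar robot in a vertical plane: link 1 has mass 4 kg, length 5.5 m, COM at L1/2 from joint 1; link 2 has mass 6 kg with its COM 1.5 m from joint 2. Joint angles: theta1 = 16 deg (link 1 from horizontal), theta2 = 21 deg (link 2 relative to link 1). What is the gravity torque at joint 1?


Horizontal distance from joint 1 to link-1 COM:
  x_c1 = (L1/2)*cos(t1) = 2.75 * 0.9613 = 2.6435 m
Horizontal distance from joint 1 to link-2 COM:
  x_c2 = L1*cos(t1) + Lc2*cos(t1+t2)
       = 5.5*0.9613 + 1.5*0.7986 = 6.4849 m
tau1 = m1*g*x_c1 + m2*g*x_c2
     = 4*9.81*2.6435 + 6*9.81*6.4849
     = 103.7297 + 381.7008
     = 485.4305 Nm


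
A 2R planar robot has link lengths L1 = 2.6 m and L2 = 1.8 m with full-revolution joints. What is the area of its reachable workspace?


r_max = L1 + L2 = 4.4 m
r_min = |L1 - L2| = 0.8 m
Area = pi*(r_max^2 - r_min^2)
= pi*(19.36 - 0.64)
= pi * 18.72
= 58.8106 m^2


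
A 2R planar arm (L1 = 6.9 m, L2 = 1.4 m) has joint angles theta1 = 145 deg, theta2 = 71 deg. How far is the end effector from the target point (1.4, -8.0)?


End effector via forward kinematics:
x = L1*cos(t1) + L2*cos(t1+t2) = -6.7848
y = L1*sin(t1) + L2*sin(t1+t2) = 3.1348
Distance to target:
d = sqrt((1.4 - -6.7848)^2 + (-8.0 - 3.1348)^2)
= sqrt(66.9905 + 123.9833)
= 13.8193 m


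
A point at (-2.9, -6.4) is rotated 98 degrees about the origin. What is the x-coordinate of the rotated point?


x' = x*cos(theta) - y*sin(theta)
cos(98 deg) = -0.1392, sin(98 deg) = 0.9903
x' = -2.9 * -0.1392 - -6.4 * 0.9903
= 0.4036 - -6.3377
= 6.7413


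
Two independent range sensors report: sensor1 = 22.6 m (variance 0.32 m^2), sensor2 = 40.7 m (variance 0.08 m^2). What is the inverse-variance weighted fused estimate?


w1 = (1/var1) / (1/var1 + 1/var2)
   = 3.125 / (3.125 + 12.5) = 0.2
w2 = 1 - w1 = 0.8
fused = w1*s1 + w2*s2 = 4.52 + 32.56
= 37.08 m


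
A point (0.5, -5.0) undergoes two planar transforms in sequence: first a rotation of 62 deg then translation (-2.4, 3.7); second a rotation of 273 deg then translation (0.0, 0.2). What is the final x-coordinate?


After transform 1:
x1 = cos(62)*0.5 - sin(62)*-5.0 + -2.4 = 2.2495
y1 = sin(62)*0.5 + cos(62)*-5.0 + 3.7 = 1.7941
After transform 2:
x2 = cos(273)*2.2495 - sin(273)*1.7941 + 0.0
= 1.9094


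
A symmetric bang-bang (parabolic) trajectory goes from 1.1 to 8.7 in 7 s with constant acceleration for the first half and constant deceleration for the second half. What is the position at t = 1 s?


Symmetric rest-to-rest: each phase covers (pf-p0)/2 in time T/2. 0.5*a*(T/2)^2 = (pf-p0)/2 => a = 4*(pf-p0)/T^2
a = 4*(8.7-1.1)/7^2 = 0.6204
t = 1 is in the acceleration phase (t <= T/2).
p = p0 + 0.5*a*t^2 = 1.1 + 0.5*0.6204*1^2
= 1.4102


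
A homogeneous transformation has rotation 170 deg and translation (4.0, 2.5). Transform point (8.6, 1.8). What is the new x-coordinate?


x' = cos(theta)*px - sin(theta)*py + tx
= -0.9848*8.6 - 0.1736*1.8 + 4.0
= -4.7819


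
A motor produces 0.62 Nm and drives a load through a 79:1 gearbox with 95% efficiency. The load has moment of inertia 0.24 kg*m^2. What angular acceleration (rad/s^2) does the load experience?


tau_out = tau_motor * N * eta
= 0.62 * 79 * 0.95 = 46.531 Nm
alpha = tau_out / I = 46.531 / 0.24
= 193.8792 rad/s^2


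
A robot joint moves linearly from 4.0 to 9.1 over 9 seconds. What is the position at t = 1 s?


s = t/T = 1/9 = 0.1111
p(t) = p0 + (pf-p0)*s
= 4.0 + (9.1 - 4.0) * 0.1111
= 4.5667


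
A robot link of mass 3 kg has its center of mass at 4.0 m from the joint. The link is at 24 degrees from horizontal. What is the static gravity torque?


tau = m*g*L*cos(angle)
= 3 * 9.81 * 4.0 * cos(24 deg)
= 3 * 9.81 * 4.0 * 0.9135
= 107.5426 Nm


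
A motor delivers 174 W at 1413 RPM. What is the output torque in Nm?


omega = 1413 * 2*pi/60 = 147.969 rad/s
tau = P / omega = 174 / 147.969
= 1.1759 Nm


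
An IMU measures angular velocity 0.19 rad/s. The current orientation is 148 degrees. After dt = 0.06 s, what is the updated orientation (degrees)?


delta_theta = w * dt = 0.19 * 0.06 = 0.0114 rad
= 0.6532 deg
theta_new = 148 + 0.6532 = 148.6532 deg


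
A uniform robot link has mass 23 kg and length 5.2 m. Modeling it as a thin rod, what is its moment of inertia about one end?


I = (1/3) * m * L^2
= (1/3) * 23 * 5.2^2
= 0.333333 * 23 * 27.04
= 207.3067 kg*m^2


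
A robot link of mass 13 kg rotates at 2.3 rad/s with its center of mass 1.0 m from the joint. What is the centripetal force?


F = m * omega^2 * r
= 13 * 2.3^2 * 1.0
= 13 * 5.29 * 1.0
= 68.77 N


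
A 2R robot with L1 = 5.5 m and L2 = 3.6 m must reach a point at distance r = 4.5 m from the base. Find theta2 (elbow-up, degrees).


cos(theta2) = (r^2 - L1^2 - L2^2) / (2*L1*L2)
cos(theta2) = (20.25 - 30.25 - 12.96) / 39.6
cos(theta2) = -0.579798
theta2 = 125.4363 degrees


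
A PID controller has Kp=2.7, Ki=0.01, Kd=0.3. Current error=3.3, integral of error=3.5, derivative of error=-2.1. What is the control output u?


u = Kp*e + Ki*int(e) + Kd*de/dt
= 2.7*3.3 + 0.01*3.5 + 0.3*(-2.1)
= 8.91 + 0.035 + -0.63
= 8.315


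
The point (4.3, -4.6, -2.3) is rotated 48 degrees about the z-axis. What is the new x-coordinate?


Rotation about z-axis: x' = x*cos(theta) - y*sin(theta)
= 4.3 * 0.6691 - -4.6 * 0.7431
= 6.2957


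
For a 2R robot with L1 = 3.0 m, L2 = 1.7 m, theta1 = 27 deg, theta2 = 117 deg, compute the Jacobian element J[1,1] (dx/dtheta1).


J[1,1] = -L1*sin(t1) - L2*sin(t1+t2)
= -3.0*sin(27) - 1.7*sin(144)
= -2.3612


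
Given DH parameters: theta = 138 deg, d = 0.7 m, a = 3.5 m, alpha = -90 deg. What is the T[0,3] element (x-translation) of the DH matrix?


T[0,3] = a * cos(theta)
= 3.5 * cos(138 deg)
= 3.5 * -0.7431
= -2.601


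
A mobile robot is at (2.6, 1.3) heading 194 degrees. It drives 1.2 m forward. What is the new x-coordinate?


x_new = x0 + d*cos(theta)
= 2.6 + 1.2*cos(194)
= 2.6 + -1.1644
= 1.4356


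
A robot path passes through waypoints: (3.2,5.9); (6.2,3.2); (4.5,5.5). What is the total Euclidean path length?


Segment lengths:
  seg1 = sqrt((3.0)^2 + (-2.7)^2) = 4.0361
  seg2 = sqrt((-1.7)^2 + (2.3)^2) = 2.8601
Total = 6.8962


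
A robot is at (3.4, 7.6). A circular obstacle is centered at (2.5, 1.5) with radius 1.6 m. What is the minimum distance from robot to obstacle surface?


center_dist = sqrt((3.4-2.5)^2 + (7.6-1.5)^2)
= sqrt(0.81 + 37.21)
= 6.166
min_dist = center_dist - radius = 6.166 - 1.6 = 4.566 m
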